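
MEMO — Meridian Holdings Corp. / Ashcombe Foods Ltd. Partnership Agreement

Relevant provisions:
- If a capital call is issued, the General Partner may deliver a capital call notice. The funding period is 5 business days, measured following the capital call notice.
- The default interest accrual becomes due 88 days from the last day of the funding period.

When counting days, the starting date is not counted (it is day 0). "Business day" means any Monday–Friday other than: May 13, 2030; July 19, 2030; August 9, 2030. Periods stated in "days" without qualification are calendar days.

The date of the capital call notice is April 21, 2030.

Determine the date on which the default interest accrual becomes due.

From Sunday, April 21, 2030, 5 business days (Apr 22, Apr 23, Apr 24, Apr 25, Apr 26, skipping weekends) brings us to Friday, April 26, 2030, which is the last day of the funding period.
The date on which the default interest accrual becomes due: 88 calendar days after April 26, 2030 is July 23, 2030.

July 23, 2030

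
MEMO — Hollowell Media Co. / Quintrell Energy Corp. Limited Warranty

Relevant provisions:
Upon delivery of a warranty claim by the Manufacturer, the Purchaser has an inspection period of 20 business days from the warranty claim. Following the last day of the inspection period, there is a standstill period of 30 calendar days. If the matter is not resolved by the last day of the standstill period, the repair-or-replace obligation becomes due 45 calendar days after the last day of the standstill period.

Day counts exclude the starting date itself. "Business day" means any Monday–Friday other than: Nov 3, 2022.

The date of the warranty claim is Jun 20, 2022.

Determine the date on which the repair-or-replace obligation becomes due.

Oct 1, 2022

From Monday, Jun 20, 2022, 20 business days (Jun 21, Jun 22, Jun 23, Jun 24, …, Jul 14, Jul 15, Jul 18, skipping weekends) brings us to Monday, Jul 18, 2022, which is the last day of the inspection period.
The last day of the standstill period: 30 calendar days after Jul 18, 2022 is Aug 17, 2022.
The date on which the repair-or-replace obligation becomes due: 45 calendar days after Aug 17, 2022 is Oct 1, 2022.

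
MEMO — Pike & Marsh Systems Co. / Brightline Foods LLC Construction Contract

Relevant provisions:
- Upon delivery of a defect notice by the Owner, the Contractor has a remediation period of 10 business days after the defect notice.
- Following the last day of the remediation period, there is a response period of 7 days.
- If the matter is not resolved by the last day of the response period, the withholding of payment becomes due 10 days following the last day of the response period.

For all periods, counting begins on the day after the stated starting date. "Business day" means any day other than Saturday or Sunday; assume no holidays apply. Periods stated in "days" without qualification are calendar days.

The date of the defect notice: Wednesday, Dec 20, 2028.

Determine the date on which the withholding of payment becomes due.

From Wednesday, Dec 20, 2028, 10 business days (Dec 21, Dec 22, Dec 25, Dec 26, Dec 27, Dec 28, Dec 29, Jan 1, Jan 2, Jan 3, skipping weekends) brings us to Wednesday, Jan 3, 2029, which is the last day of the remediation period.
The last day of the response period: 7 calendar days after Jan 3, 2029 is Jan 10, 2029.
The date on which the withholding of payment becomes due: 10 calendar days after Jan 10, 2029 is Jan 20, 2029.

Jan 20, 2029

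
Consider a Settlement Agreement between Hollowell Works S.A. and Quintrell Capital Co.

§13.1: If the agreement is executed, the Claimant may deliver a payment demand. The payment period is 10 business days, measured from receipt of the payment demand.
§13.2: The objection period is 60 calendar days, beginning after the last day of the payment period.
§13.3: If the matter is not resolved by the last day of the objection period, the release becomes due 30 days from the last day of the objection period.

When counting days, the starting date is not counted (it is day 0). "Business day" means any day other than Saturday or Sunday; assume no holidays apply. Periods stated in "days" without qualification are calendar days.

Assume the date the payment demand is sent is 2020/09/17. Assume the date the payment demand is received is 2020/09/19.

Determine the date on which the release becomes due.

The last day of the payment period: counting 10 business days from Saturday, 2020/09/19 (Sep 21, Sep 22, Sep 23, Sep 24, Sep 25, Sep 28, Sep 29, Sep 30, Oct 1, Oct 2, skipping weekends) reaches Friday, 2020/10/02.
The last day of the objection period: 60 calendar days after 2020/10/02 is 2020/12/01.
Adding 30 calendar days to 2020/12/01 gives 2020/12/31, which is the date on which the release becomes due.

2020/12/31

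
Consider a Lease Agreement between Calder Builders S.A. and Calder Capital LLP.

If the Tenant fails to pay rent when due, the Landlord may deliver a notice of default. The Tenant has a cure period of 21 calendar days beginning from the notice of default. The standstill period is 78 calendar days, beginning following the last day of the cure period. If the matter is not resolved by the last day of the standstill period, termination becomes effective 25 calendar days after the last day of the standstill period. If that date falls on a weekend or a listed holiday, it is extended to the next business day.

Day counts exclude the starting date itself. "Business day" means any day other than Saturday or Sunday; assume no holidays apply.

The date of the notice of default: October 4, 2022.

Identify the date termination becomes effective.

February 6, 2023

Adding 21 calendar days to October 4, 2022 gives October 25, 2022, which is the last day of the cure period.
The last day of the standstill period: October 25, 2022 + 78 days = January 11, 2023.
The date termination becomes effective: 25 calendar days after January 11, 2023 is February 5, 2023. That falls on a Sunday, so it rolls to the next business day, Monday, February 6, 2023.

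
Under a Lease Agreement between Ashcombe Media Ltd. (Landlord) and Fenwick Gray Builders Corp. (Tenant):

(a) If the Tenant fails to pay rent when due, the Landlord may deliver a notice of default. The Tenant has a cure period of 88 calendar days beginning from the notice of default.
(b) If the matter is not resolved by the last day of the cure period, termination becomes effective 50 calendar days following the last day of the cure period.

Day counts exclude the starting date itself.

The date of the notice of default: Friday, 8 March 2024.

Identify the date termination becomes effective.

24 July 2024

The last day of the cure period: 88 calendar days after 8 March 2024 is 4 June 2024.
Adding 50 calendar days to 4 June 2024 gives 24 July 2024, which is the date termination becomes effective.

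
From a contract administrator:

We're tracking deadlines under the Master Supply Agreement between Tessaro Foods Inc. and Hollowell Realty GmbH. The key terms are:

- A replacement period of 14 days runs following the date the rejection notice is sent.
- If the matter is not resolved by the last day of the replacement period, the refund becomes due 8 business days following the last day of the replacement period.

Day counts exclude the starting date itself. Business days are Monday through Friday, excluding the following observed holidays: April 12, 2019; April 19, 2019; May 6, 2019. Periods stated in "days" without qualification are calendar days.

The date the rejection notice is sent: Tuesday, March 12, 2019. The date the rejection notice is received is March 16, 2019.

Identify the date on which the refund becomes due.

The last day of the replacement period: March 12, 2019 + 14 days = March 26, 2019.
The date on which the refund becomes due: 8 business days after Tuesday, March 26, 2019, skipping weekends — Mar 27, Mar 28, Mar 29, Apr 1, Apr 2, Apr 3, Apr 4, Apr 5 — lands on Friday, April 5, 2019.

April 5, 2019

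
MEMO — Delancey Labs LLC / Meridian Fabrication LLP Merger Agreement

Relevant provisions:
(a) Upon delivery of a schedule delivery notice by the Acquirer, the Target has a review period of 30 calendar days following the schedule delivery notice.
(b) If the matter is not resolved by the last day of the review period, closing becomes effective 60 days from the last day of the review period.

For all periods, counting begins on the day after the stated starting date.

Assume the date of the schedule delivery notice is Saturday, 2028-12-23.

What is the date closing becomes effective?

2029-03-23

The last day of the review period: 2028-12-23 + 30 days = 2029-01-22.
Adding 60 calendar days to 2029-01-22 gives 2029-03-23, which is the date closing becomes effective.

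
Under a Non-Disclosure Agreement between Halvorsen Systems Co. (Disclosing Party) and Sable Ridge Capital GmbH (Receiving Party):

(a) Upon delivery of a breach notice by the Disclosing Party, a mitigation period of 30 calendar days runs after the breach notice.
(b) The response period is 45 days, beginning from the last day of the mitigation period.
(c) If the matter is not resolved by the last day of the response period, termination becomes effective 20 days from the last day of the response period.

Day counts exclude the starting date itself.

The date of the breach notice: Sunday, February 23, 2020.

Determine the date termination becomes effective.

The last day of the mitigation period: 30 calendar days after February 23, 2020 is March 24, 2020.
The last day of the response period: 45 calendar days after March 24, 2020 is May 8, 2020.
The date termination becomes effective: May 8, 2020 + 20 days = May 28, 2020.

May 28, 2020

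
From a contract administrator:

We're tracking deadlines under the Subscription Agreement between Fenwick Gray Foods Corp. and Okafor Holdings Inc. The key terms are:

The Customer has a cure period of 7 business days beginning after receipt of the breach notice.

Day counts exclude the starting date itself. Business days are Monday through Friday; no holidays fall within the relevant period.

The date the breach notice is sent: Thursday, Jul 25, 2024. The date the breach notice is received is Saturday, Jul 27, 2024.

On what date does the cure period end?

Aug 6, 2024

From Saturday, Jul 27, 2024, 7 business days (Jul 29, Jul 30, Jul 31, Aug 1, Aug 2, Aug 5, Aug 6, skipping weekends) brings us to Tuesday, Aug 6, 2024, which is the last day of the cure period.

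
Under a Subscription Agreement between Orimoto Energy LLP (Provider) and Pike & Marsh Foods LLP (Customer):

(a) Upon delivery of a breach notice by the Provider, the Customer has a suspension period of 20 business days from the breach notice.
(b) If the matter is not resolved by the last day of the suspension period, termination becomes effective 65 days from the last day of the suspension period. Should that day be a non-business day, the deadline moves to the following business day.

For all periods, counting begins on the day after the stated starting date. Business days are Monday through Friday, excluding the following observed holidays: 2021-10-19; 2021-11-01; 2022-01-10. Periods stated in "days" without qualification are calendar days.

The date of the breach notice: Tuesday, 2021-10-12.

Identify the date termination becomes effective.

From Tuesday, 2021-10-12, 20 business days (Oct 13, Oct 14, Oct 15, Oct 18, …, Nov 9, Nov 10, Nov 11, skipping weekends and the listed holidays on Oct 19, Nov 1) brings us to Thursday, 2021-11-11, which is the last day of the suspension period.
Adding 65 calendar days to 2021-11-11 gives 2022-01-15, which is the date termination becomes effective. That falls on a Saturday, so it rolls to the next business day, Monday, 2022-01-17.

2022-01-17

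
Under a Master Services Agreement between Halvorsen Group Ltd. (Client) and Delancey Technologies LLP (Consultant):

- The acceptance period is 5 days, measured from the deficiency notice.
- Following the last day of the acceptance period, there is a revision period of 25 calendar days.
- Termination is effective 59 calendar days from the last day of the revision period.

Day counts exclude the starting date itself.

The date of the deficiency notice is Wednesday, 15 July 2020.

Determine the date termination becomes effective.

The last day of the acceptance period: 15 July 2020 + 5 days = 20 July 2020.
Adding 25 calendar days to 20 July 2020 gives 14 August 2020, which is the last day of the revision period.
The date termination becomes effective: 14 August 2020 + 59 days = 12 October 2020.

12 October 2020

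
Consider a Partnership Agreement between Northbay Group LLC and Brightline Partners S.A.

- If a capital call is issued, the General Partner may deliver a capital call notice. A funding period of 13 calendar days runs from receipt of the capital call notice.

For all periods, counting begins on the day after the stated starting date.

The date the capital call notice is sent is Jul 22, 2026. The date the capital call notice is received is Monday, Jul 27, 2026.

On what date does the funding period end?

The last day of the funding period: Jul 27, 2026 + 13 days = Aug 9, 2026.

Aug 9, 2026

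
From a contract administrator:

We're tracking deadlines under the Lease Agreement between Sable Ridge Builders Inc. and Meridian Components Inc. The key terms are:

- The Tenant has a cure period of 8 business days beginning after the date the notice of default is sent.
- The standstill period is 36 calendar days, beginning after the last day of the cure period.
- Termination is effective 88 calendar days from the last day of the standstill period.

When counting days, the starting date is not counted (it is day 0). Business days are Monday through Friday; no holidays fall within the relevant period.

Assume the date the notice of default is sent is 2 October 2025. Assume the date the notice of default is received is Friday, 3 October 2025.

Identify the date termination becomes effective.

15 February 2026

The last day of the cure period: 8 business days after Thursday, 2 October 2025, skipping weekends — Oct 3, Oct 6, Oct 7, Oct 8, Oct 9, Oct 10, Oct 13, Oct 14 — lands on Tuesday, 14 October 2025.
Adding 36 calendar days to 14 October 2025 gives 19 November 2025, which is the last day of the standstill period.
The date termination becomes effective: 88 calendar days after 19 November 2025 is 15 February 2026.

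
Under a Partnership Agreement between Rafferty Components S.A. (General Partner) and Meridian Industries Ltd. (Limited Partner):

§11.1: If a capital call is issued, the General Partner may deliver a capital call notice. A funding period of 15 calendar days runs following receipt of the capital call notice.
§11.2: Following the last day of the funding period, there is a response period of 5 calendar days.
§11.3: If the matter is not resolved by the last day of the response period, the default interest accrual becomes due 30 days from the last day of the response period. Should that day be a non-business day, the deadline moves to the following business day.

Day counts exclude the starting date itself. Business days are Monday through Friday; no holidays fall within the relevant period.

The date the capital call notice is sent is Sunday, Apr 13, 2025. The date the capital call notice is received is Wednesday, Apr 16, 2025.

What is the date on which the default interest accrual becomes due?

Adding 15 calendar days to Apr 16, 2025 gives May 1, 2025, which is the last day of the funding period.
The last day of the response period: 5 calendar days after May 1, 2025 is May 6, 2025.
Adding 30 calendar days to May 6, 2025 gives Jun 5, 2025, which is the date on which the default interest accrual becomes due. Jun 5, 2025 is a Thursday, so no roll-forward applies.

Jun 5, 2025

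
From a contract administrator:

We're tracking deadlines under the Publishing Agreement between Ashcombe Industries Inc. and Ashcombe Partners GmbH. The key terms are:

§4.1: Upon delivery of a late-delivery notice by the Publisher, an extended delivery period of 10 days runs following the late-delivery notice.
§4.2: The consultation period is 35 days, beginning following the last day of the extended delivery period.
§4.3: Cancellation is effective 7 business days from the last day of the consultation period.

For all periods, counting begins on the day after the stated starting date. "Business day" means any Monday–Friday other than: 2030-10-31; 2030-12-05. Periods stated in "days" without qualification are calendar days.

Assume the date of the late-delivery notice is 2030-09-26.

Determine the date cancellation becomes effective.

The last day of the extended delivery period: 2030-09-26 + 10 days = 2030-10-06.
The last day of the consultation period: 35 calendar days after 2030-10-06 is 2030-11-10.
From Sunday, 2030-11-10, 7 business days (Nov 11, Nov 12, Nov 13, Nov 14, Nov 15, Nov 18, Nov 19, skipping weekends) brings us to Tuesday, 2030-11-19, which is the date cancellation becomes effective.

2030-11-19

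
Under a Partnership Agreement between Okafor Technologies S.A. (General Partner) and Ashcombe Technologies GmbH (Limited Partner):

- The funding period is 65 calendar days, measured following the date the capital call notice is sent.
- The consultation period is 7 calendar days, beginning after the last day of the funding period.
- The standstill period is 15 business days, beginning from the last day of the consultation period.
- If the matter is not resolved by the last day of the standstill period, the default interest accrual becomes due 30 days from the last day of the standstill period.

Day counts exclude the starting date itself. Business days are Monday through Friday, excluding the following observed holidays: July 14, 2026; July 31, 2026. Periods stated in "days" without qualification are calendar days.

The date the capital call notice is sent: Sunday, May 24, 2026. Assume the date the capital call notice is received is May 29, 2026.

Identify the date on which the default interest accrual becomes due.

The last day of the funding period: 65 calendar days after May 24, 2026 is July 28, 2026.
The last day of the consultation period: July 28, 2026 + 7 days = August 4, 2026.
The last day of the standstill period: counting 15 business days from Tuesday, August 4, 2026 (Aug 5, Aug 6, Aug 7, Aug 10, …, Aug 21, Aug 24, Aug 25, skipping weekends) reaches Tuesday, August 25, 2026.
Adding 30 calendar days to August 25, 2026 gives September 24, 2026, which is the date on which the default interest accrual becomes due.

September 24, 2026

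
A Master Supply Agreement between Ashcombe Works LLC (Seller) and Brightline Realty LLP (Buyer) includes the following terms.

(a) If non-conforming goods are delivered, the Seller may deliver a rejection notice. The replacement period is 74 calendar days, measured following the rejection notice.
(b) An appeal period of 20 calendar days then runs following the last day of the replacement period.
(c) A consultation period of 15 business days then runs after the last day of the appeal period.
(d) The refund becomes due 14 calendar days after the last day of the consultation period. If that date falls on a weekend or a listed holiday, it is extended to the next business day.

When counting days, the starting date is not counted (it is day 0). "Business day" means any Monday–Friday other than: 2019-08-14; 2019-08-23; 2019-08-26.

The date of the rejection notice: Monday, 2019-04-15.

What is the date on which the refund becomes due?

2019-08-22

The last day of the replacement period: 74 calendar days after 2019-04-15 is 2019-06-28.
Adding 20 calendar days to 2019-06-28 gives 2019-07-18, which is the last day of the appeal period.
From Thursday, 2019-07-18, 15 business days (Jul 19, Jul 22, Jul 23, Jul 24, …, Aug 6, Aug 7, Aug 8, skipping weekends) brings us to Thursday, 2019-08-08, which is the last day of the consultation period.
Adding 14 calendar days to 2019-08-08 gives 2019-08-22, which is the date on which the refund becomes due. 2019-08-22 is a Thursday and is not a listed holiday, so no roll-forward applies.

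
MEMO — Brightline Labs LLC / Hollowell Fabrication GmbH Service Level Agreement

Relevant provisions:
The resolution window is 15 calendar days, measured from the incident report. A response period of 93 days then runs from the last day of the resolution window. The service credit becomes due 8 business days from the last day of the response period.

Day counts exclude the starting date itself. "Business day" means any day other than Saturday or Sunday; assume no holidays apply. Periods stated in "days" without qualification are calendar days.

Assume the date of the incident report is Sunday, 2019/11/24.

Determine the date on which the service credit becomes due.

The last day of the resolution window: 2019/11/24 + 15 days = 2019/12/09.
The last day of the response period: 2019/12/09 + 93 days = 2020/03/11.
The date on which the service credit becomes due: counting 8 business days from Wednesday, 2020/03/11 (Mar 12, Mar 13, Mar 16, Mar 17, Mar 18, Mar 19, Mar 20, Mar 23, skipping weekends) reaches Monday, 2020/03/23.

2020/03/23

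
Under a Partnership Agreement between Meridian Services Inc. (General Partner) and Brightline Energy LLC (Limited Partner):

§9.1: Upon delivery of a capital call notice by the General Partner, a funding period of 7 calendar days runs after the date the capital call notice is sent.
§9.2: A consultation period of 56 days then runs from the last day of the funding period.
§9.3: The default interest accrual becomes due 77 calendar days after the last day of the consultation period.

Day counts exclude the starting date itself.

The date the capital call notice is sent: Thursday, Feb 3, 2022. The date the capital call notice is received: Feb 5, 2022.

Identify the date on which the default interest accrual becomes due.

The last day of the funding period: 7 calendar days after Feb 3, 2022 is Feb 10, 2022.
The last day of the consultation period: Feb 10, 2022 + 56 days = Apr 7, 2022.
Adding 77 calendar days to Apr 7, 2022 gives Jun 23, 2022, which is the date on which the default interest accrual becomes due.

Jun 23, 2022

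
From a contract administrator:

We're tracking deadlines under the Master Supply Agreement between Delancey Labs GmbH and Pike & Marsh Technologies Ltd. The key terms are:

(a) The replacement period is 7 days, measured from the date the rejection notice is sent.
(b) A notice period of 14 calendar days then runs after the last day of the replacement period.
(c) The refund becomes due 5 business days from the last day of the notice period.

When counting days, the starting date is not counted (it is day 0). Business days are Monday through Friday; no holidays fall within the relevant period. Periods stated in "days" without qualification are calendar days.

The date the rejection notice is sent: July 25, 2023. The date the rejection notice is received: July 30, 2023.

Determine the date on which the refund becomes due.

The last day of the replacement period: 7 calendar days after July 25, 2023 is August 1, 2023.
The last day of the notice period: August 1, 2023 + 14 days = August 15, 2023.
The date on which the refund becomes due: 5 business days after Tuesday, August 15, 2023, skipping weekends — Aug 16, Aug 17, Aug 18, Aug 21, Aug 22 — lands on Tuesday, August 22, 2023.

August 22, 2023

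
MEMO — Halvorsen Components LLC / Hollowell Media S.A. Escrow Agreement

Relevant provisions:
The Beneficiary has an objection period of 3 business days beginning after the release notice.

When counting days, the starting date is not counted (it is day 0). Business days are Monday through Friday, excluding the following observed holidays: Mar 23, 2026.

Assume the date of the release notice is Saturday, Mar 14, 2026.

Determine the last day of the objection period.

Mar 18, 2026

From Saturday, Mar 14, 2026, 3 business days (Mar 16, Mar 17, Mar 18, skipping weekends) brings us to Wednesday, Mar 18, 2026, which is the last day of the objection period.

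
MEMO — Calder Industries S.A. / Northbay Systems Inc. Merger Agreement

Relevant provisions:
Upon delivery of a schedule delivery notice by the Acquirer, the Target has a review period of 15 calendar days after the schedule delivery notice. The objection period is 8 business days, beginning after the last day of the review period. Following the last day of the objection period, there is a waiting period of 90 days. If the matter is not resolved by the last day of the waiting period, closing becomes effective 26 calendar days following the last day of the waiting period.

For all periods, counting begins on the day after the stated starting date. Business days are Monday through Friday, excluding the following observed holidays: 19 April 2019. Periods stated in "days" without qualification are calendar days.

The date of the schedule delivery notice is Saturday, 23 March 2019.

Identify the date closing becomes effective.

The last day of the review period: 23 March 2019 + 15 days = 7 April 2019.
From Sunday, 7 April 2019, 8 business days (Apr 8, Apr 9, Apr 10, Apr 11, Apr 12, Apr 15, Apr 16, Apr 17, skipping weekends) brings us to Wednesday, 17 April 2019, which is the last day of the objection period.
The last day of the waiting period: 90 calendar days after 17 April 2019 is 16 July 2019.
The date closing becomes effective: 16 July 2019 + 26 days = 11 August 2019.

11 August 2019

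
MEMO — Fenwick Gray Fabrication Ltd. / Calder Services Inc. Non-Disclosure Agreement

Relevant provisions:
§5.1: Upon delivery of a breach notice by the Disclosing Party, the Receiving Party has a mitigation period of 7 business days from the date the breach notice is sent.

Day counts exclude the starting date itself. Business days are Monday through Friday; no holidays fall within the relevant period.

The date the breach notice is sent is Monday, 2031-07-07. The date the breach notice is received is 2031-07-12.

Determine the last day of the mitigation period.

From Monday, 2031-07-07, 7 business days (Jul 8, Jul 9, Jul 10, Jul 11, Jul 14, Jul 15, Jul 16, skipping weekends) brings us to Wednesday, 2031-07-16, which is the last day of the mitigation period.

2031-07-16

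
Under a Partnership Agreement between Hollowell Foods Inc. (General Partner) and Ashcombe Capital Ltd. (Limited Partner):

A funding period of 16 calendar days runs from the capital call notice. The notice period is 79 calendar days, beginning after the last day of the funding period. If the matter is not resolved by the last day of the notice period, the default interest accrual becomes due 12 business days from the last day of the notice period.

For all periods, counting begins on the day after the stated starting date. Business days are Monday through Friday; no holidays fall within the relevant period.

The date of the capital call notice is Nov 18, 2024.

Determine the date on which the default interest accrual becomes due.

Mar 11, 2025

The last day of the funding period: 16 calendar days after Nov 18, 2024 is Dec 4, 2024.
The last day of the notice period: 79 calendar days after Dec 4, 2024 is Feb 21, 2025.
The date on which the default interest accrual becomes due: 12 business days after Friday, Feb 21, 2025, skipping weekends — Feb 24, Feb 25, Feb 26, Feb 27, …, Mar 7, Mar 10, Mar 11 — lands on Tuesday, Mar 11, 2025.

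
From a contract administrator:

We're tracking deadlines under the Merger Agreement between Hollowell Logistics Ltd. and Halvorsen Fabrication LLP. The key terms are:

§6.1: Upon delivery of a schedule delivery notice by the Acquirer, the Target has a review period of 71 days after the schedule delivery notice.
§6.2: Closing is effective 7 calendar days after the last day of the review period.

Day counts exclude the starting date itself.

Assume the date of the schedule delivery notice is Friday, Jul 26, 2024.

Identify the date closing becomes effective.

Oct 12, 2024

The last day of the review period: Jul 26, 2024 + 71 days = Oct 5, 2024.
Adding 7 calendar days to Oct 5, 2024 gives Oct 12, 2024, which is the date closing becomes effective.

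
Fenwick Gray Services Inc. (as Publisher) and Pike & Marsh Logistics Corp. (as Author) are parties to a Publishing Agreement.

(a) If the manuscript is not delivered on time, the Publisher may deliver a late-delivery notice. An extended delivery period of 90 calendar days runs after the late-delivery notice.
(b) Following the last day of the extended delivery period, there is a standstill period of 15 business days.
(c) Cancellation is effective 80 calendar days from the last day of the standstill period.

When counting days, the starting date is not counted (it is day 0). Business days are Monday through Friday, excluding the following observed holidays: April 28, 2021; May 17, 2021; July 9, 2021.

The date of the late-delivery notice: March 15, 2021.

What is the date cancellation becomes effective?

September 20, 2021

Adding 90 calendar days to March 15, 2021 gives June 13, 2021, which is the last day of the extended delivery period.
The last day of the standstill period: 15 business days after Sunday, June 13, 2021, skipping weekends — Jun 14, Jun 15, Jun 16, Jun 17, …, Jun 30, Jul 1, Jul 2 — lands on Friday, July 2, 2021.
Adding 80 calendar days to July 2, 2021 gives September 20, 2021, which is the date cancellation becomes effective.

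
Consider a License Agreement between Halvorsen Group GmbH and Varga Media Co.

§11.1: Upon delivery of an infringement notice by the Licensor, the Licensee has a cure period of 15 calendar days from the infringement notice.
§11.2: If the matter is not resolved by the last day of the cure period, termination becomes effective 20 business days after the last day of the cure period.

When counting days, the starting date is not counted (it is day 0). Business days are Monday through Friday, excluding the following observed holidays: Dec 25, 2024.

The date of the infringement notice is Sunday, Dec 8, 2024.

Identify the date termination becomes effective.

Adding 15 calendar days to Dec 8, 2024 gives Dec 23, 2024, which is the last day of the cure period.
The date termination becomes effective: counting 20 business days from Monday, Dec 23, 2024 (Dec 24, Dec 26, Dec 27, Dec 30, …, Jan 17, Jan 20, Jan 21, skipping weekends and the listed holiday on Dec 25) reaches Tuesday, Jan 21, 2025.

Jan 21, 2025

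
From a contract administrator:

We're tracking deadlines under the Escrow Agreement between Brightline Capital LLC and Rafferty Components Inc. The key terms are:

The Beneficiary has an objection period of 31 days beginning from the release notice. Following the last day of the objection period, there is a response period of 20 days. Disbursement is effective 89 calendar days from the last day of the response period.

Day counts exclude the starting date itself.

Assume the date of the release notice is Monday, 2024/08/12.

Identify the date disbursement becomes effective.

2024/12/30

The last day of the objection period: 31 calendar days after 2024/08/12 is 2024/09/12.
The last day of the response period: 20 calendar days after 2024/09/12 is 2024/10/02.
The date disbursement becomes effective: 89 calendar days after 2024/10/02 is 2024/12/30.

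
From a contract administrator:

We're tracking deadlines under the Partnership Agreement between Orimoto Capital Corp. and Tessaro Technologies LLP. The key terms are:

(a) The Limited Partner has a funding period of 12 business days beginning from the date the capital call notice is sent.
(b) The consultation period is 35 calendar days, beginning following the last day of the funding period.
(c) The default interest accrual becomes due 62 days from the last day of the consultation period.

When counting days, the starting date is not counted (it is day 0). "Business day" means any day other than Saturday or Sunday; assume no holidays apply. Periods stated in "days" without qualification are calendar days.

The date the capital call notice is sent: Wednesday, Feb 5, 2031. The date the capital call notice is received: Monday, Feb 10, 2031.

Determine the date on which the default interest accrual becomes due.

May 29, 2031

The last day of the funding period: 12 business days after Wednesday, Feb 5, 2031, skipping weekends — Feb 6, Feb 7, Feb 10, Feb 11, …, Feb 19, Feb 20, Feb 21 — lands on Friday, Feb 21, 2031.
The last day of the consultation period: 35 calendar days after Feb 21, 2031 is Mar 28, 2031.
Adding 62 calendar days to Mar 28, 2031 gives May 29, 2031, which is the date on which the default interest accrual becomes due.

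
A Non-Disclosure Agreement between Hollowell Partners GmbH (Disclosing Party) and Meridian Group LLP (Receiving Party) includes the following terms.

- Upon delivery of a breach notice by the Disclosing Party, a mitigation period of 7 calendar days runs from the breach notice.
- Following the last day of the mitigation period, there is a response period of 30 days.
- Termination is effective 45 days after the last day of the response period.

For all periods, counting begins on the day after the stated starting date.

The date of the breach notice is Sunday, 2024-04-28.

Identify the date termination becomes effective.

Adding 7 calendar days to 2024-04-28 gives 2024-05-05, which is the last day of the mitigation period.
The last day of the response period: 2024-05-05 + 30 days = 2024-06-04.
The date termination becomes effective: 45 calendar days after 2024-06-04 is 2024-07-19.

2024-07-19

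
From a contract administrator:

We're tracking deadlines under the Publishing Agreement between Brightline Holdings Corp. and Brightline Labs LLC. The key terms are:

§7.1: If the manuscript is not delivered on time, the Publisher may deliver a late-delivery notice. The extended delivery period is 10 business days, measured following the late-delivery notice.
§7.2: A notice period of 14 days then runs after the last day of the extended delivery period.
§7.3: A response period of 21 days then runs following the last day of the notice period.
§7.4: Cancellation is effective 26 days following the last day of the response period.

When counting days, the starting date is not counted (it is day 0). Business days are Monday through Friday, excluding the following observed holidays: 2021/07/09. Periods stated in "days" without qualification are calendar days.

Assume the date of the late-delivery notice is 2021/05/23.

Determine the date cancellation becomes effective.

2021/08/04

The last day of the extended delivery period: counting 10 business days from Sunday, 2021/05/23 (May 24, May 25, May 26, May 27, May 28, May 31, Jun 1, Jun 2, Jun 3, Jun 4, skipping weekends) reaches Friday, 2021/06/04.
Adding 14 calendar days to 2021/06/04 gives 2021/06/18, which is the last day of the notice period.
Adding 21 calendar days to 2021/06/18 gives 2021/07/09, which is the last day of the response period.
The date cancellation becomes effective: 26 calendar days after 2021/07/09 is 2021/08/04.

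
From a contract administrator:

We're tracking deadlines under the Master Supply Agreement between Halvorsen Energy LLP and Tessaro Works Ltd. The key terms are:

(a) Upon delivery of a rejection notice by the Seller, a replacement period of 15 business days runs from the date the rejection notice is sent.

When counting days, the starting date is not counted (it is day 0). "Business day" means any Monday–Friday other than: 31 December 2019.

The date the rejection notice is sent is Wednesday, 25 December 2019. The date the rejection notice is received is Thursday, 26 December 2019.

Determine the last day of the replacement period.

The last day of the replacement period: counting 15 business days from Wednesday, 25 December 2019 (Dec 26, Dec 27, Dec 30, Jan 1, …, Jan 14, Jan 15, Jan 16, skipping weekends and the listed holiday on Dec 31) reaches Thursday, 16 January 2020.

16 January 2020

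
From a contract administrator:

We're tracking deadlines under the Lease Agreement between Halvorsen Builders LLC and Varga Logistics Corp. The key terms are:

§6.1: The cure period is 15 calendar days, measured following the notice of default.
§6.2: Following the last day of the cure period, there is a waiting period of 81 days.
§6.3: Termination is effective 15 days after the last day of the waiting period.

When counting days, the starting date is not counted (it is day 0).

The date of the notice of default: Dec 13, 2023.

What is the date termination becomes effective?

Adding 15 calendar days to Dec 13, 2023 gives Dec 28, 2023, which is the last day of the cure period.
The last day of the waiting period: 81 calendar days after Dec 28, 2023 is Mar 18, 2024.
The date termination becomes effective: Mar 18, 2024 + 15 days = Apr 2, 2024.

Apr 2, 2024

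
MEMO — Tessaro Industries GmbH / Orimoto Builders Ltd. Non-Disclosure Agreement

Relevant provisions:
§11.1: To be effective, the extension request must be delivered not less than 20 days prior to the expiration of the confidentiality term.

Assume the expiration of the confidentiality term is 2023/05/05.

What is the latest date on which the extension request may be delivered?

2023/04/15

Counting back 20 calendar days from 2023/05/05 gives 2023/04/15.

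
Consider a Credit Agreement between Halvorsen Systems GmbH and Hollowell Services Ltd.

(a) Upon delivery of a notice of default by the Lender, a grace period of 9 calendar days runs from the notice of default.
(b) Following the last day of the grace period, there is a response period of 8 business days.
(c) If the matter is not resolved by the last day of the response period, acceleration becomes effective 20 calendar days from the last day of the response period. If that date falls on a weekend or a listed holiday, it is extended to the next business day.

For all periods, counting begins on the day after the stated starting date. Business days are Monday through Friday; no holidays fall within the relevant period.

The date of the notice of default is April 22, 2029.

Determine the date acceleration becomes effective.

The last day of the grace period: April 22, 2029 + 9 days = May 1, 2029.
The last day of the response period: counting 8 business days from Tuesday, May 1, 2029 (May 2, May 3, May 4, May 7, May 8, May 9, May 10, May 11, skipping weekends) reaches Friday, May 11, 2029.
The date acceleration becomes effective: 20 calendar days after May 11, 2029 is May 31, 2029. May 31, 2029 is a Thursday, so no roll-forward applies.

May 31, 2029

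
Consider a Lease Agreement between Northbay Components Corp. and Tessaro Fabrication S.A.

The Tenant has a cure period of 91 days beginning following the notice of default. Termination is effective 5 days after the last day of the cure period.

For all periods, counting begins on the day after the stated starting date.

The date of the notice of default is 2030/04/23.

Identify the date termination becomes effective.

2030/07/28

Adding 91 calendar days to 2030/04/23 gives 2030/07/23, which is the last day of the cure period.
Adding 5 calendar days to 2030/07/23 gives 2030/07/28, which is the date termination becomes effective.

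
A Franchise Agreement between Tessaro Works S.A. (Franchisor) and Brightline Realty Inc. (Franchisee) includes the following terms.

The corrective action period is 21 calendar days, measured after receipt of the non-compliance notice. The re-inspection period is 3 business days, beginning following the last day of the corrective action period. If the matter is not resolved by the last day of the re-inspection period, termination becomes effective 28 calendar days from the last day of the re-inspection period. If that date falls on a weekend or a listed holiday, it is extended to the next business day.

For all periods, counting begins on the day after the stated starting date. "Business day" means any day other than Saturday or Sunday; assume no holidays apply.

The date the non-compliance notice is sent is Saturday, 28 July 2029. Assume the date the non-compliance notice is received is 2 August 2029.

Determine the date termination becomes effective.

Adding 21 calendar days to 2 August 2029 gives 23 August 2029, which is the last day of the corrective action period.
The last day of the re-inspection period: 3 business days after Thursday, 23 August 2029, skipping weekends — Aug 24, Aug 27, Aug 28 — lands on Tuesday, 28 August 2029.
The date termination becomes effective: 28 August 2029 + 28 days = 25 September 2029. 25 September 2029 is a Tuesday, so no roll-forward applies.

25 September 2029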